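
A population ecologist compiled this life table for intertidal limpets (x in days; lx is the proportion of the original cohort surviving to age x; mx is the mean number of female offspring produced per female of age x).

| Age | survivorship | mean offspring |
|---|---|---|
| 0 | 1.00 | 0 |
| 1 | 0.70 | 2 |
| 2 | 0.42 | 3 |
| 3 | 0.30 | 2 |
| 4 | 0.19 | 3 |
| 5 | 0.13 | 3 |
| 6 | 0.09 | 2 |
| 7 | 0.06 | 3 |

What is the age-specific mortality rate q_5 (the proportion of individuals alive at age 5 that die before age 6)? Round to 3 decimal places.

0.308

q_5 = (l_5 − l_6) / l_5 = (0.13 − 0.09) / 0.13
     = 0.04 / 0.13 = 0.307692… → 0.308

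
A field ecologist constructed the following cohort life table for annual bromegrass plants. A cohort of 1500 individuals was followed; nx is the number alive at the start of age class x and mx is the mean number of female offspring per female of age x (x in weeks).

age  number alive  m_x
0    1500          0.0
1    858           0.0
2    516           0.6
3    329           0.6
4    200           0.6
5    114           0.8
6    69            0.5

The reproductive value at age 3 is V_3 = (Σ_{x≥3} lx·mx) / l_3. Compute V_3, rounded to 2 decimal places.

lx = nx/n0 = nx/1500: 1, 0.572, 0.344, 0.21933…, 0.13333…, 0.076, 0.046
lx·mx for x ≥ 3: 0.1316…, 0.08…, 0.0608, 0.023 → sum = 0.2954…
V_3 = 0.2954… / l_3 = 0.2954… / 0.219333… = 1.346809… → 1.35

1.35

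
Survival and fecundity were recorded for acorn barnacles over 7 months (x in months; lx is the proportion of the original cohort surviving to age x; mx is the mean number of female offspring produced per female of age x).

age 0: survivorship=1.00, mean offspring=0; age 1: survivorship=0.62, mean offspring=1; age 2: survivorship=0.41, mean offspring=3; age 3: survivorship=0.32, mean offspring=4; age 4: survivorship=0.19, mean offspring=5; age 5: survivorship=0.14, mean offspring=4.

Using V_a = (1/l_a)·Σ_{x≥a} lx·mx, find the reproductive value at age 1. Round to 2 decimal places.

lx·mx for x ≥ 1: 0.62, 1.23, 1.28, 0.95, 0.56 → sum = 4.64
V_1 = 4.64 / l_1 = 4.64 / 0.62 = 7.483871… → 7.48

7.48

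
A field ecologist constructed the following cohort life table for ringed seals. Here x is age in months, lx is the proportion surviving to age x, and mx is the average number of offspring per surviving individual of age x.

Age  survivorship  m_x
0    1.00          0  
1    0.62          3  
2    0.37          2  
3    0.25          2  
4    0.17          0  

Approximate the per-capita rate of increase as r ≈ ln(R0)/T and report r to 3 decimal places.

R0 = Σ lx·mx = 0 + 1.86 + 0.74 + 0.5 + 0 = 3.1
Σ x·lx·mx = 4.84; T = 4.84/3.1 = 1.56129…
r ≈ ln(R0)/T = ln(3.1)/1.56129… = 0.72466… → 0.725

0.725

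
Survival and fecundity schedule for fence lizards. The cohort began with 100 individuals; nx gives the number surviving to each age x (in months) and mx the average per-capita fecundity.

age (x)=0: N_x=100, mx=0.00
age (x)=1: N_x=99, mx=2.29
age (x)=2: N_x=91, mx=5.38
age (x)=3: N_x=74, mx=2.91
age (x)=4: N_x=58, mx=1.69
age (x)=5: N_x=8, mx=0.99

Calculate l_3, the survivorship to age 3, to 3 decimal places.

0.740

l_3 = n_3/n_0 = 74/100 = 0.74 → 0.740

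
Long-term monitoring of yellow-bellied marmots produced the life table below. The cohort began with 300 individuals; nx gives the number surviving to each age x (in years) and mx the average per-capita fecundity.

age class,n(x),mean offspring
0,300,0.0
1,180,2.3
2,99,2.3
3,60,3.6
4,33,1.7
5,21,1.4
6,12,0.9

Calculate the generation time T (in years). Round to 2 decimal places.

lx = nx/n0 = nx/300: 1, 0.6, 0.33, 0.2, 0.11, 0.07, 0.04
lx·mx: 0, 1.38, 0.759, 0.72, 0.187, 0.098, 0.036 → R0 = 3.18
x·lx·mx: 0, 1.38, 1.518, 2.16, 0.748, 0.49, 0.216 → Σ = 6.512
T = 6.512 / 3.18 = 2.047799… → 2.05

2.05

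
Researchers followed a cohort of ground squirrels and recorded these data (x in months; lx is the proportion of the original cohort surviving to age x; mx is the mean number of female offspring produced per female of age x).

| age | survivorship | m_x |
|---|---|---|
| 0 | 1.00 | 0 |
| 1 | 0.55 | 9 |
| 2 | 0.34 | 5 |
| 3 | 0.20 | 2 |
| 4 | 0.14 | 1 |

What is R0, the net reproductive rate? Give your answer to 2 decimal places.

lx·mx by age: 0, 4.95, 1.7, 0.4, 0.14
R0 = Σ lx·mx = 7.19 → 7.19

7.19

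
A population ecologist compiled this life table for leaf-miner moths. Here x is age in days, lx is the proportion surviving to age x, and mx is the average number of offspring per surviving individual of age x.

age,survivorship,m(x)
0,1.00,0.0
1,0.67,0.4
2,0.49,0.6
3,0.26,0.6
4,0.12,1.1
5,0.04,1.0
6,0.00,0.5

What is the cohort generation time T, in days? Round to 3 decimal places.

2.306

lx·mx: 0, 0.268, 0.294, 0.156, 0.132, 0.04, 0 → R0 = 0.89
x·lx·mx: 0, 0.268, 0.588, 0.468, 0.528, 0.2, 0 → Σ = 2.052
T = 2.052 / 0.89 = 2.305618… → 2.306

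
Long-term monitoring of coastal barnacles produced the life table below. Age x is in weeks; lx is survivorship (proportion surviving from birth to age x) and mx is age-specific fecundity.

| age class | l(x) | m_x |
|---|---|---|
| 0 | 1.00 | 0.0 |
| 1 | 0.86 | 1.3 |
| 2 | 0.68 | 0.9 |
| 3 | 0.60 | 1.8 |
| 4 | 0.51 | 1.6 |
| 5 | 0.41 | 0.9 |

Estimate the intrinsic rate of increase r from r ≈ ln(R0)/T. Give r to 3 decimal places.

0.518

R0 = Σ lx·mx = 0 + 1.118 + 0.612 + 1.08 + 0.816 + 0.369 = 3.995
Σ x·lx·mx = 10.691; T = 10.691/3.995 = 2.6761…
r ≈ ln(R0)/T = ln(3.995)/2.6761… = 0.51756… → 0.518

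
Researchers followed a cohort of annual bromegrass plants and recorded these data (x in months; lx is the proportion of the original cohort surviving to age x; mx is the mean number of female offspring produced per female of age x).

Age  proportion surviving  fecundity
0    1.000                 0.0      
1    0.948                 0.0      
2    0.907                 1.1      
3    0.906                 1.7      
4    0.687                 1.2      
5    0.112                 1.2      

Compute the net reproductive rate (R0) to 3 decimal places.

lx·mx by age: 0, 0, 0.9977, 1.5402, 0.8244, 0.1344
R0 = Σ lx·mx = 3.4967 → 3.497

3.497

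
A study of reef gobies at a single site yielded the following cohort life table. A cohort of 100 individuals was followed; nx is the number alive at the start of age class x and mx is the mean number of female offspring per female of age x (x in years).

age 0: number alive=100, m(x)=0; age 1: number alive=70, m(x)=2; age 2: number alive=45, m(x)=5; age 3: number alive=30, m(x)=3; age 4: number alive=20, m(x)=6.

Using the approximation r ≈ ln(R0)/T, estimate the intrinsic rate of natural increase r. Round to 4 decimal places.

lx = nx/n0 = nx/100: 1, 0.7, 0.45, 0.3, 0.2
R0 = Σ lx·mx = 0 + 1.4 + 2.25 + 0.9 + 1.2 = 5.75
Σ x·lx·mx = 13.4; T = 13.4/5.75 = 2.33043…
r ≈ ln(R0)/T = ln(5.75)/2.33043… = 0.750589… → 0.7506

0.7506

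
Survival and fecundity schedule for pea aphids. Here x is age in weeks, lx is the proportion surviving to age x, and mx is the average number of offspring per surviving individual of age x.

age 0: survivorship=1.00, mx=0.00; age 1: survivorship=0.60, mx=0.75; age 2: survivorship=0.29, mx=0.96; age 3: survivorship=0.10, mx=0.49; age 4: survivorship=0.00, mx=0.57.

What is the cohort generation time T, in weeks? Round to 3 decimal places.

1.484

lx·mx: 0, 0.45, 0.2784, 0.049, 0 → R0 = 0.7774
x·lx·mx: 0, 0.45, 0.5568, 0.147, 0 → Σ = 1.1538
T = 1.1538 / 0.7774 = 1.484178… → 1.484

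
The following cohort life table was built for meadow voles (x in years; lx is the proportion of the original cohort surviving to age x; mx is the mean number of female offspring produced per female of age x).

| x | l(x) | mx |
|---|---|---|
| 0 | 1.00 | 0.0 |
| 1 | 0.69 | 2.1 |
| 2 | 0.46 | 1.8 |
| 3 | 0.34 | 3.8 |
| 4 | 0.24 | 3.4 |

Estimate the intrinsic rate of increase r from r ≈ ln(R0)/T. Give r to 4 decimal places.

0.6327

R0 = Σ lx·mx = 0 + 1.449 + 0.828 + 1.292 + 0.816 = 4.385
Σ x·lx·mx = 10.245; T = 10.245/4.385 = 2.33637…
r ≈ ln(R0)/T = ln(4.385)/2.33637… = 0.632685… → 0.6327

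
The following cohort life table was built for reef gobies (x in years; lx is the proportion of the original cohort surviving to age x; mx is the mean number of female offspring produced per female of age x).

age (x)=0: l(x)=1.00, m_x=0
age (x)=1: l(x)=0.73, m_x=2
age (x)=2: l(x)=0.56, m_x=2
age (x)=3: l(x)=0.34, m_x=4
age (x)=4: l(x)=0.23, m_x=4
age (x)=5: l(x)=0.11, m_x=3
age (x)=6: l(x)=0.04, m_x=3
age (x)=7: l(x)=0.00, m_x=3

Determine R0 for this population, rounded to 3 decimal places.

lx·mx by age: 0, 1.46, 1.12, 1.36, 0.92, 0.33, 0.12, 0
R0 = Σ lx·mx = 5.31 → 5.310

5.310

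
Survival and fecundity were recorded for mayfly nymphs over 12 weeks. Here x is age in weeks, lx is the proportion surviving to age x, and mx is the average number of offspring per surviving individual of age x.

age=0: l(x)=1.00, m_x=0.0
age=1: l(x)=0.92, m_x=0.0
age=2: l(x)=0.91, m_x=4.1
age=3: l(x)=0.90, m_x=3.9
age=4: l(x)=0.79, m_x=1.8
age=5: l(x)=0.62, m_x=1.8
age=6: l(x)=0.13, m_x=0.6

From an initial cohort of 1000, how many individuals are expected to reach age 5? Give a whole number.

620

Expected survivors = N0 · l_5 = 1000 × 0.62 = 620 → 620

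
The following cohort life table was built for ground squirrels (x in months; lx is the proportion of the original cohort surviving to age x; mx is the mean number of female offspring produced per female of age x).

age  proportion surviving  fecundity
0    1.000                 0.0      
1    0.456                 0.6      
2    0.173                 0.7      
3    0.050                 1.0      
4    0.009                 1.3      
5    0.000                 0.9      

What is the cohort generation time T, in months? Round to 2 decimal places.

1.56

lx·mx: 0, 0.2736, 0.1211, 0.05, 0.0117, 0 → R0 = 0.4564
x·lx·mx: 0, 0.2736, 0.2422, 0.15, 0.0468, 0 → Σ = 0.7126
T = 0.7126 / 0.4564 = 1.56135… → 1.56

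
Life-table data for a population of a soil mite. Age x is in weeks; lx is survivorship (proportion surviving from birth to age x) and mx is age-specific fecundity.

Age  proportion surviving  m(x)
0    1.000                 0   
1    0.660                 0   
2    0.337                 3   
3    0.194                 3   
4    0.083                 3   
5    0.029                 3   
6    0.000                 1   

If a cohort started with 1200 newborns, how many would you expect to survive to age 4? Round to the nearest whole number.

Expected survivors = N0 · l_4 = 1200 × 0.083 = 99.6 → 100

100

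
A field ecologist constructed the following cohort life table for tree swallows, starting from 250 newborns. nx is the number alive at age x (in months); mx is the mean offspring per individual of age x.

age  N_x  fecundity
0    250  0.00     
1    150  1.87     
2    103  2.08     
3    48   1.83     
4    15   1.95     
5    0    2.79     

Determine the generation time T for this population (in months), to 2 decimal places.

1.78

lx = nx/n0 = nx/250: 1, 0.6, 0.412, 0.192, 0.06, 0
lx·mx: 0, 1.122, 0.85696, 0.35136, 0.117, 0 → R0 = 2.44732
x·lx·mx: 0, 1.122, 1.71392, 1.05408, 0.468, 0 → Σ = 4.358
T = 4.358 / 2.44732 = 1.780723… → 1.78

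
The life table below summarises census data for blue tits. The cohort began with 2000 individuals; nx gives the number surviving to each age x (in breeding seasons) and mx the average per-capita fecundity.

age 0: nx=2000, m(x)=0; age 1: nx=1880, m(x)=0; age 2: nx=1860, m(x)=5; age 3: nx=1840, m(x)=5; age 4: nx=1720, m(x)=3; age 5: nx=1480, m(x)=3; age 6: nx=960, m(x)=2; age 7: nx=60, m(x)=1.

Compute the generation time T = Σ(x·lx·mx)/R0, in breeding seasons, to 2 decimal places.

3.36

lx = nx/n0 = nx/2000: 1, 0.94, 0.93, 0.92, 0.86, 0.74, 0.48, 0.03
lx·mx: 0, 0, 4.65, 4.6, 2.58, 2.22, 0.96, 0.03 → R0 = 15.04
x·lx·mx: 0, 0, 9.3, 13.8, 10.32, 11.1, 5.76, 0.21 → Σ = 50.49
T = 50.49 / 15.04 = 3.357048… → 3.36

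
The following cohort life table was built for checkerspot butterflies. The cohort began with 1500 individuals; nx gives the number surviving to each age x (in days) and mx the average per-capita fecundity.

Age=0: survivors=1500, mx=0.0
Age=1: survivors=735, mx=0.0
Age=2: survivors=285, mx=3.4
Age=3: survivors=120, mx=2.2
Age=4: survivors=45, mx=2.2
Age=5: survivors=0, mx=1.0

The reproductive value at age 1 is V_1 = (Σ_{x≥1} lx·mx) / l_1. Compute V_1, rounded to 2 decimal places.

lx = nx/n0 = nx/1500: 1, 0.49, 0.19, 0.08, 0.03, 0
lx·mx for x ≥ 1: 0, 0.646, 0.176, 0.066, 0 → sum = 0.888
V_1 = 0.888 / l_1 = 0.888 / 0.49 = 1.812245… → 1.81

1.81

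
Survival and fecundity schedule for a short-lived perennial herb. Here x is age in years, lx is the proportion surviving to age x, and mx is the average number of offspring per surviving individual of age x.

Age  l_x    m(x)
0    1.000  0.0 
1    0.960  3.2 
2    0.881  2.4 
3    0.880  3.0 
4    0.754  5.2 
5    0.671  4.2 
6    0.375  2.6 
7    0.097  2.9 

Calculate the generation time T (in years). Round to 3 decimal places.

lx·mx: 0, 3.072, 2.1144, 2.64, 3.9208, 2.8182, 0.975, 0.2813 → R0 = 15.8217
x·lx·mx: 0, 3.072, 4.2288, 7.92, 15.6832, 14.091, 5.85, 1.9691 → Σ = 52.8141
T = 52.8141 / 15.8217 = 3.33808… → 3.338

3.338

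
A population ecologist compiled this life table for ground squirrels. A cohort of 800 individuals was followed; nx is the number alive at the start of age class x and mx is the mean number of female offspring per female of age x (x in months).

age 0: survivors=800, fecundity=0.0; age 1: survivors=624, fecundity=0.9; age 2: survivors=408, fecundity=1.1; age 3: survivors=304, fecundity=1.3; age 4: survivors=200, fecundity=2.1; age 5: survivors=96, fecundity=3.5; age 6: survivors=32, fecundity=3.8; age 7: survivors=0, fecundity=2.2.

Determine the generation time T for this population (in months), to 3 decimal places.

2.950

lx = nx/n0 = nx/800: 1, 0.78, 0.51, 0.38, 0.25, 0.12, 0.04, 0
lx·mx: 0, 0.702, 0.561, 0.494, 0.525, 0.42, 0.152, 0 → R0 = 2.854
x·lx·mx: 0, 0.702, 1.122, 1.482, 2.1, 2.1, 0.912, 0 → Σ = 8.418
T = 8.418 / 2.854 = 2.949544… → 2.950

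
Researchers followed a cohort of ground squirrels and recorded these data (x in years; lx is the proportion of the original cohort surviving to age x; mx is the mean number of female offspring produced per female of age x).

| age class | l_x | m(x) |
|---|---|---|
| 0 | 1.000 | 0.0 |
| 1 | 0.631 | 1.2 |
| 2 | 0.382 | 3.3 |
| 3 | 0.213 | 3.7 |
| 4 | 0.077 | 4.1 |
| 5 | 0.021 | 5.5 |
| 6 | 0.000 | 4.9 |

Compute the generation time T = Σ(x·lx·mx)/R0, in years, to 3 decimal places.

2.312

lx·mx: 0, 0.7572, 1.2606, 0.7881, 0.3157, 0.1155, 0 → R0 = 3.2371
x·lx·mx: 0, 0.7572, 2.5212, 2.3643, 1.2628, 0.5775, 0 → Σ = 7.483
T = 7.483 / 3.2371 = 2.311637… → 2.312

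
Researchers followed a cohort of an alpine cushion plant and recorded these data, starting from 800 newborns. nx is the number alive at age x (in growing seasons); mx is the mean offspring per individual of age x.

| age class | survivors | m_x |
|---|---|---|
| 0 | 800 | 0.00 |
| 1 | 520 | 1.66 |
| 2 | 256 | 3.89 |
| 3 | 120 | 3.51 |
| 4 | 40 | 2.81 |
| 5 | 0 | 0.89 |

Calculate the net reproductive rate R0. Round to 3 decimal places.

lx = nx/n0 = nx/800: 1, 0.65, 0.32, 0.15, 0.05, 0
lx·mx by age: 0, 1.079, 1.2448, 0.5265, 0.1405, 0
R0 = Σ lx·mx = 2.9908 → 2.991

2.991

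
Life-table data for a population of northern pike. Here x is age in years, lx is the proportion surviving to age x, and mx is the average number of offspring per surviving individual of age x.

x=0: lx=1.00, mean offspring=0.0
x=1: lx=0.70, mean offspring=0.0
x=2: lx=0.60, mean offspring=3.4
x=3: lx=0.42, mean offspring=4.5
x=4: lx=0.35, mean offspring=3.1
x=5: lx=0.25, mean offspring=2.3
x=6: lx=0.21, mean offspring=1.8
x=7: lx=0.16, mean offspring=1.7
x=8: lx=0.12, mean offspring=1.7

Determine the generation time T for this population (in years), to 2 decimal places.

3.53

lx·mx: 0, 0, 2.04, 1.89, 1.085, 0.575, 0.378, 0.272, 0.204 → R0 = 6.444
x·lx·mx: 0, 0, 4.08, 5.67, 4.34, 2.875, 2.268, 1.904, 1.632 → Σ = 22.769
T = 22.769 / 6.444 = 3.533364… → 3.53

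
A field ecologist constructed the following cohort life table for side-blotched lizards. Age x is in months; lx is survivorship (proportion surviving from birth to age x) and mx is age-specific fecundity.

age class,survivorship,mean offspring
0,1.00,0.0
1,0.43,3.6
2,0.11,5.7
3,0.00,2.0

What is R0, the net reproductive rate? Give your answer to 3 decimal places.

2.175

lx·mx by age: 0, 1.548, 0.627, 0
R0 = Σ lx·mx = 2.175 → 2.175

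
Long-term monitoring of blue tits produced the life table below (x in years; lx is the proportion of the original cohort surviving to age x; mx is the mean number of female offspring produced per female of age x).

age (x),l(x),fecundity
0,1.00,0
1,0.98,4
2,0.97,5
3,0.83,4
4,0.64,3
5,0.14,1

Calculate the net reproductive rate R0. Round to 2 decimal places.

14.15

lx·mx by age: 0, 3.92, 4.85, 3.32, 1.92, 0.14
R0 = Σ lx·mx = 14.15 → 14.15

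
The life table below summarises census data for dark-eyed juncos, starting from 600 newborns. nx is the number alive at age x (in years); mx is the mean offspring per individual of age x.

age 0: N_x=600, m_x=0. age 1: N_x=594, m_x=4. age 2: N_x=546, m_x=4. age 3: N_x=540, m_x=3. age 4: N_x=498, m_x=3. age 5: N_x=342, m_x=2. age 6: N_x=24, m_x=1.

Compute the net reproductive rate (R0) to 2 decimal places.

lx = nx/n0 = nx/600: 1, 0.99, 0.91, 0.9, 0.83, 0.57, 0.04
lx·mx by age: 0, 3.96, 3.64, 2.7, 2.49, 1.14, 0.04
R0 = Σ lx·mx = 13.97 → 13.97

13.97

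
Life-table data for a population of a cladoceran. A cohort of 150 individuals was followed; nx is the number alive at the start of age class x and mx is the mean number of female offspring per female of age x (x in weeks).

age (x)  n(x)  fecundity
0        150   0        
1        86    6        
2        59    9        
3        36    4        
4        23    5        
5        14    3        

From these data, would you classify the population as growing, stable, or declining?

growing

lx = nx/n0 = nx/150: 1, 0.57333…, 0.39333…, 0.24, 0.15333…, 0.09333…
R0 = Σ lx·mx = 0 + 3.44… + 3.54… + 0.96 + 0.766667… + 0.28… = 8.986667…
R0 > 1, so the population is growing.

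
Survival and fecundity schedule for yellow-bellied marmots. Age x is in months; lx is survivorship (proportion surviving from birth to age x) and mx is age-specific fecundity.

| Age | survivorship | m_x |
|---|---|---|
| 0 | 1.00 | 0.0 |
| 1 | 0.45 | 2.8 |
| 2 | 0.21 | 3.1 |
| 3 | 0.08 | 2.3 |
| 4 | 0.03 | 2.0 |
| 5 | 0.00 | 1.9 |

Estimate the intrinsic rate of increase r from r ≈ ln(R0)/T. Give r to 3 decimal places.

0.493

R0 = Σ lx·mx = 0 + 1.26 + 0.651 + 0.184 + 0.06 + 0 = 2.155
Σ x·lx·mx = 3.354; T = 3.354/2.155 = 1.55638…
r ≈ ln(R0)/T = ln(2.155)/1.55638… = 0.49332… → 0.493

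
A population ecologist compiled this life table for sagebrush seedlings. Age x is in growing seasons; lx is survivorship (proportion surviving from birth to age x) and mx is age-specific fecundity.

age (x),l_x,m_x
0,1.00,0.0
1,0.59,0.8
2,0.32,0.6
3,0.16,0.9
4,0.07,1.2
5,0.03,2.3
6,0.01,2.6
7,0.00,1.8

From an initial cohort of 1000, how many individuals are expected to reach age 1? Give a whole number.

Expected survivors = N0 · l_1 = 1000 × 0.59 = 590 → 590

590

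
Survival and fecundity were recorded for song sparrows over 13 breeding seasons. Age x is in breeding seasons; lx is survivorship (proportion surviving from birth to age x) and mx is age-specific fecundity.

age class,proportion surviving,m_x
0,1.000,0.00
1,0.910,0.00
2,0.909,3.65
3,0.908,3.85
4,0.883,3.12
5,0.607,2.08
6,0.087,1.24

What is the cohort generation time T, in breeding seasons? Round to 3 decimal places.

lx·mx: 0, 0, 3.31785, 3.4958, 2.75496, 1.26256, 0.10788 → R0 = 10.93905
x·lx·mx: 0, 0, 6.6357, 10.4874, 11.01984, 6.3128, 0.64728 → Σ = 35.10302
T = 35.10302 / 10.93905 = 3.208964… → 3.209

3.209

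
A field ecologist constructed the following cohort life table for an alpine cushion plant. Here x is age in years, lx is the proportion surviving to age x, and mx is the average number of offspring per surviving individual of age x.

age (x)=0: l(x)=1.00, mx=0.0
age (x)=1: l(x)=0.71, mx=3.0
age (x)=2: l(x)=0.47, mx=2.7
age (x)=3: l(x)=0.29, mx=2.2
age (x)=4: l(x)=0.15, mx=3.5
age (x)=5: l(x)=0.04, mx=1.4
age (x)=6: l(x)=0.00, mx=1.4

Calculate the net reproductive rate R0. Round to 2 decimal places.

lx·mx by age: 0, 2.13, 1.269, 0.638, 0.525, 0.056, 0
R0 = Σ lx·mx = 4.618 → 4.62

4.62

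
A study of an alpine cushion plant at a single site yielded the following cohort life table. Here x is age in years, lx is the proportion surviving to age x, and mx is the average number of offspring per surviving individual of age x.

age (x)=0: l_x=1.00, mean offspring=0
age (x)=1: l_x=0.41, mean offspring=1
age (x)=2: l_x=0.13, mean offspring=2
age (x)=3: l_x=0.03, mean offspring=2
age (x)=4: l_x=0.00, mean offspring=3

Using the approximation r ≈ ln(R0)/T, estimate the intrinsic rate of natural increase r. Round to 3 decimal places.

R0 = Σ lx·mx = 0 + 0.41 + 0.26 + 0.06 + 0 = 0.73
Σ x·lx·mx = 1.11; T = 1.11/0.73 = 1.52055…
r ≈ ln(R0)/T = ln(0.73)/1.52055… = -0.20697… → -0.207

-0.207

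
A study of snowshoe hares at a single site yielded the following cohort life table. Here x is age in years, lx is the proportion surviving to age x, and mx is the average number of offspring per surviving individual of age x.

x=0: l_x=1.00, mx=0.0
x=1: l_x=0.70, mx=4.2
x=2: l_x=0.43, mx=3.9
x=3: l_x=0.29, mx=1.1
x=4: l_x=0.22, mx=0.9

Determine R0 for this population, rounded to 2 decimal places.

lx·mx by age: 0, 2.94, 1.677, 0.319, 0.198
R0 = Σ lx·mx = 5.134 → 5.13

5.13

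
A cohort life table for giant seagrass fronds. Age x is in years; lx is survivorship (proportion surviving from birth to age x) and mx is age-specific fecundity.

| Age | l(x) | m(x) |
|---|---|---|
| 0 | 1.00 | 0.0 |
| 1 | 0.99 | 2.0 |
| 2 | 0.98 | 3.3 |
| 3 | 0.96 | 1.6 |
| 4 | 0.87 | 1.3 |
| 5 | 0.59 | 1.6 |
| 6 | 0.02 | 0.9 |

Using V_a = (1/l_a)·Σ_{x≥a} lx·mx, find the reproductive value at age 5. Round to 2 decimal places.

lx·mx for x ≥ 5: 0.944, 0.018 → sum = 0.962
V_5 = 0.962 / l_5 = 0.962 / 0.59 = 1.630508… → 1.63

1.63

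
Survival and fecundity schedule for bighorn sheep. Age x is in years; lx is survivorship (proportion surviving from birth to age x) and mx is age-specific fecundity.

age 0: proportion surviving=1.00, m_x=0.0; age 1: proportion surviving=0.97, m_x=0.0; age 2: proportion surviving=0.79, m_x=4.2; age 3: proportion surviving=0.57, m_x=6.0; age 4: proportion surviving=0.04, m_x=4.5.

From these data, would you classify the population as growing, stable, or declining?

growing

R0 = Σ lx·mx = 0 + 0 + 3.318 + 3.42 + 0.18 = 6.918
R0 > 1, so the population is growing.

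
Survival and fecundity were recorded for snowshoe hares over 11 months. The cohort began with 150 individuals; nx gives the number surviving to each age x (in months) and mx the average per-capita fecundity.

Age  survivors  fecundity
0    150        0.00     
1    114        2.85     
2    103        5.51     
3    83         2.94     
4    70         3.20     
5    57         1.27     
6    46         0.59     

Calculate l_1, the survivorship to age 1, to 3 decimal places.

0.760

l_1 = n_1/n_0 = 114/150 = 0.76 → 0.760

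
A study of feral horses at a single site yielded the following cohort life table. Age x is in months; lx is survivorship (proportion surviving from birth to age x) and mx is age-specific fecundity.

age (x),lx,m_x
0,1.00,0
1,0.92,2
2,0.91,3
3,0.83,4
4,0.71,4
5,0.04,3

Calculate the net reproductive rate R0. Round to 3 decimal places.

10.850

lx·mx by age: 0, 1.84, 2.73, 3.32, 2.84, 0.12
R0 = Σ lx·mx = 10.85 → 10.850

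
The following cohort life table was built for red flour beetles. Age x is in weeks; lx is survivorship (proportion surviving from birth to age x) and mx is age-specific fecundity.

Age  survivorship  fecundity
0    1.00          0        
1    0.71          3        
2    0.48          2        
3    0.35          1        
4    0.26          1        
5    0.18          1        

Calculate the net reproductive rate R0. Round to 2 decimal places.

3.88

lx·mx by age: 0, 2.13, 0.96, 0.35, 0.26, 0.18
R0 = Σ lx·mx = 3.88 → 3.88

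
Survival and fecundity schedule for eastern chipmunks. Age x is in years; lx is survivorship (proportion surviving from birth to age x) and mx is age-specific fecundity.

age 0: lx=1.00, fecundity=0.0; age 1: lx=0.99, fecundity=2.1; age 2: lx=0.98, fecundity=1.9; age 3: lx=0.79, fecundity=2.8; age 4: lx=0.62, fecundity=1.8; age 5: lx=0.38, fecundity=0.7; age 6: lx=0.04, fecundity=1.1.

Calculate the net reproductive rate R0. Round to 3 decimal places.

lx·mx by age: 0, 2.079, 1.862, 2.212, 1.116, 0.266, 0.044
R0 = Σ lx·mx = 7.579 → 7.579

7.579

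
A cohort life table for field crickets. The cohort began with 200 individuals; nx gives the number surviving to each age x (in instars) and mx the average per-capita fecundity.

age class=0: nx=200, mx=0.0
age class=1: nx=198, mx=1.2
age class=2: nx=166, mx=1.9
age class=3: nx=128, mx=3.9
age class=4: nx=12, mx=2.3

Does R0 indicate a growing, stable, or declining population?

lx = nx/n0 = nx/200: 1, 0.99, 0.83, 0.64, 0.06
R0 = Σ lx·mx = 0 + 1.188 + 1.577 + 2.496 + 0.138 = 5.399
R0 > 1, so the population is growing.

growing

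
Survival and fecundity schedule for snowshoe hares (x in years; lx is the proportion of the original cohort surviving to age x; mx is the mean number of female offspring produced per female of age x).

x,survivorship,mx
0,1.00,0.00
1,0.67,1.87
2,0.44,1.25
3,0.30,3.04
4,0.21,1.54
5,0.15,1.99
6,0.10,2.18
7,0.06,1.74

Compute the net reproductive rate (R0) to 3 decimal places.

lx·mx by age: 0, 1.2529, 0.55, 0.912, 0.3234, 0.2985, 0.218, 0.1044
R0 = Σ lx·mx = 3.6592 → 3.659

3.659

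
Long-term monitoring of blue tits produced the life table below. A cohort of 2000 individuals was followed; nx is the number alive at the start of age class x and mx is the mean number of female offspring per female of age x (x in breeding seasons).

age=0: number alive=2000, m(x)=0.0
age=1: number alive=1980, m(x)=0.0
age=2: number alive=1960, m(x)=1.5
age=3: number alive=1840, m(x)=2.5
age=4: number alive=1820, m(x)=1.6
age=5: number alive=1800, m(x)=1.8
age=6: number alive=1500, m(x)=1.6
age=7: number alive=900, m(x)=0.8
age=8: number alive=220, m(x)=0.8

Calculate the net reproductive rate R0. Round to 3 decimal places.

8.494

lx = nx/n0 = nx/2000: 1, 0.99, 0.98, 0.92, 0.91, 0.9, 0.75, 0.45, 0.11
lx·mx by age: 0, 0, 1.47, 2.3, 1.456, 1.62, 1.2, 0.36, 0.088
R0 = Σ lx·mx = 8.494 → 8.494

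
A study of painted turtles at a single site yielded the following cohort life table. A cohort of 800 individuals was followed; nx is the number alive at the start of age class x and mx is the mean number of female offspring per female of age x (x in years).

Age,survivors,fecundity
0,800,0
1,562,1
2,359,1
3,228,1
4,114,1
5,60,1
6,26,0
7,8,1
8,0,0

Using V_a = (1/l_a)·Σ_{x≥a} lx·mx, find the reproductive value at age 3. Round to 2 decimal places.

1.80

lx = nx/n0 = nx/800: 1, 0.7025, 0.44875, 0.285, 0.1425, 0.075, 0.0325, 0.01, 0
lx·mx for x ≥ 3: 0.285, 0.1425, 0.075, 0, 0.01, 0 → sum = 0.5125
V_3 = 0.5125 / l_3 = 0.5125 / 0.285 = 1.798246… → 1.80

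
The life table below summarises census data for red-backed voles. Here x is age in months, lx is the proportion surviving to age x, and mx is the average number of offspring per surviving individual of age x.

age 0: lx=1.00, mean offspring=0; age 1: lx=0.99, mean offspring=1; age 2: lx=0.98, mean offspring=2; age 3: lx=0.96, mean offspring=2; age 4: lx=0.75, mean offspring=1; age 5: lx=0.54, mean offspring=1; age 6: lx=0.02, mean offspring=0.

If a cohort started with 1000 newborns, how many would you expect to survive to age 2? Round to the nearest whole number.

Expected survivors = N0 · l_2 = 1000 × 0.98 = 980 → 980

980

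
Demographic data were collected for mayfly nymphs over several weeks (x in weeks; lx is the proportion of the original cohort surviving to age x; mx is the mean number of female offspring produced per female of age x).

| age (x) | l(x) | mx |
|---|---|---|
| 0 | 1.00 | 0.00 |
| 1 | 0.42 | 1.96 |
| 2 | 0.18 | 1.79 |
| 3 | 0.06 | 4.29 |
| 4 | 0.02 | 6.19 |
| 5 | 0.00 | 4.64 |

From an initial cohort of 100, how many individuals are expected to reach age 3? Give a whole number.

6

Expected survivors = N0 · l_3 = 100 × 0.06 = 6 → 6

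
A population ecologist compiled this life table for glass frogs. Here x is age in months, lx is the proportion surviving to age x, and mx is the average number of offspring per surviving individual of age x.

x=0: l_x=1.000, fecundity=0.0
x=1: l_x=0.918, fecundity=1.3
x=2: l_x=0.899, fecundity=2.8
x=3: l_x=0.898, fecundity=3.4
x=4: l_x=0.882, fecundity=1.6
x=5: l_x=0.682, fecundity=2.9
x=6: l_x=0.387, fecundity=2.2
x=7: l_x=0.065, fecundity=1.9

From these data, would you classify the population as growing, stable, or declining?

growing

R0 = Σ lx·mx = 0 + 1.1934 + 2.5172 + 3.0532 + 1.4112 + 1.9778 + 0.8514 + 0.1235 = 11.1277
R0 > 1, so the population is growing.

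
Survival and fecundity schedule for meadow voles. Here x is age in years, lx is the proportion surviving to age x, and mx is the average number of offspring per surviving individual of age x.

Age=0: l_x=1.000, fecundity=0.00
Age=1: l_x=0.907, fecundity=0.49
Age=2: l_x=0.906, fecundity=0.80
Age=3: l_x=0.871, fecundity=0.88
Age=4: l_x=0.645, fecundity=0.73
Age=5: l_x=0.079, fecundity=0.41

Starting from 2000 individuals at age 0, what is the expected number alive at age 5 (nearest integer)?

158

Expected survivors = N0 · l_5 = 2000 × 0.079 = 158 → 158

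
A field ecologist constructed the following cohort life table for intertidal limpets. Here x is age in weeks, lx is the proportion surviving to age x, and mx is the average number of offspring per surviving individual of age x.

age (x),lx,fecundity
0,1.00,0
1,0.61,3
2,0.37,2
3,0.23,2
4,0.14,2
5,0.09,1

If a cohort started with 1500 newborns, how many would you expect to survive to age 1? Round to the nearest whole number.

Expected survivors = N0 · l_1 = 1500 × 0.61 = 915 → 915

915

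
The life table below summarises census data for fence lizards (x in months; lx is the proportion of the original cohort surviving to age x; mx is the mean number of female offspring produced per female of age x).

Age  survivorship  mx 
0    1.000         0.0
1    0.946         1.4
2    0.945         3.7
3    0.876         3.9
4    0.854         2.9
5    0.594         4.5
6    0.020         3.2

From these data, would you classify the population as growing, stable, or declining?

R0 = Σ lx·mx = 0 + 1.3244 + 3.4965 + 3.4164 + 2.4766 + 2.673 + 0.064 = 13.4509
R0 > 1, so the population is growing.

growing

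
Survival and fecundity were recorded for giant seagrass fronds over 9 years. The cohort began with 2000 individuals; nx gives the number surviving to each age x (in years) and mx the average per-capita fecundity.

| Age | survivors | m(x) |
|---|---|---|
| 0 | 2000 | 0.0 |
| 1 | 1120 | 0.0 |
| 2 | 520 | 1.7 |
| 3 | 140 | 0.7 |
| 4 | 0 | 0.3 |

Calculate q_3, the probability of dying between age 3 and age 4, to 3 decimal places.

lx = nx/n0 = nx/2000: 1, 0.56, 0.26, 0.07, 0
q_3 = (l_3 − l_4) / l_3 = (0.07 − 0) / 0.07
     = 0.07 / 0.07 = 1 → 1.000

1.000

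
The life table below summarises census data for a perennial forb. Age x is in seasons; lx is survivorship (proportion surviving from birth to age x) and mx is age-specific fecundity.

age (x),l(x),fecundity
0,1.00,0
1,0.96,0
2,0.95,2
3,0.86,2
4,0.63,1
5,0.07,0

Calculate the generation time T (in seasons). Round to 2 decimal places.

lx·mx: 0, 0, 1.9, 1.72, 0.63, 0 → R0 = 4.25
x·lx·mx: 0, 0, 3.8, 5.16, 2.52, 0 → Σ = 11.48
T = 11.48 / 4.25 = 2.701176… → 2.70

2.70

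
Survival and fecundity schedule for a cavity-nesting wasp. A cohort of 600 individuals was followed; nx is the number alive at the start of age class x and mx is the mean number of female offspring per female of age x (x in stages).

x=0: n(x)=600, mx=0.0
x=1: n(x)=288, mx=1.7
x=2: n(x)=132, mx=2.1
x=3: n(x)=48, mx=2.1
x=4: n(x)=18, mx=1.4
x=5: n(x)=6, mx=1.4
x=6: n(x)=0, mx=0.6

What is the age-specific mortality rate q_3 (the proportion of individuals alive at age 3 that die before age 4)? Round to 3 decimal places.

lx = nx/n0 = nx/600: 1, 0.48, 0.22, 0.08, 0.03, 0.01, 0
q_3 = (l_3 − l_4) / l_3 = (0.08 − 0.03) / 0.08
     = 0.05 / 0.08 = 0.625 → 0.625

0.625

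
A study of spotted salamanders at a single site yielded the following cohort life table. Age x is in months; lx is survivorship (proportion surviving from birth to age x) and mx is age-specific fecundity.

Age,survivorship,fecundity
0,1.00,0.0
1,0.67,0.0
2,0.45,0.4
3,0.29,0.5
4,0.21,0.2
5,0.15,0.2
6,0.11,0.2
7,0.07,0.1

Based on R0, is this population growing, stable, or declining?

R0 = Σ lx·mx = 0 + 0 + 0.18 + 0.145 + 0.042 + 0.03 + 0.022 + 0.007 = 0.426
R0 < 1, so the population is declining.

declining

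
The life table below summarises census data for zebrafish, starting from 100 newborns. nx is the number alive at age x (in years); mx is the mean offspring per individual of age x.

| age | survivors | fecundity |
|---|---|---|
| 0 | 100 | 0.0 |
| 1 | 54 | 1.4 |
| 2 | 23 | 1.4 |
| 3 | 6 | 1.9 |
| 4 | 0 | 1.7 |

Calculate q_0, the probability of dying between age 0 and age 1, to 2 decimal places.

0.46

lx = nx/n0 = nx/100: 1, 0.54, 0.23, 0.06, 0
q_0 = (l_0 − l_1) / l_0 = (1 − 0.54) / 1
     = 0.46 / 1 = 0.46 → 0.46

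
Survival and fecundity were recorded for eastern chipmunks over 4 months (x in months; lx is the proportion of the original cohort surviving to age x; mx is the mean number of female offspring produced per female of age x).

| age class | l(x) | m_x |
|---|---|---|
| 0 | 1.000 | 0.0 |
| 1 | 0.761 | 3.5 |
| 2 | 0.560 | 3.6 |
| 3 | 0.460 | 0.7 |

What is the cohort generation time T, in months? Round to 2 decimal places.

1.53

lx·mx: 0, 2.6635, 2.016, 0.322 → R0 = 5.0015
x·lx·mx: 0, 2.6635, 4.032, 0.966 → Σ = 7.6615
T = 7.6615 / 5.0015 = 1.53184… → 1.53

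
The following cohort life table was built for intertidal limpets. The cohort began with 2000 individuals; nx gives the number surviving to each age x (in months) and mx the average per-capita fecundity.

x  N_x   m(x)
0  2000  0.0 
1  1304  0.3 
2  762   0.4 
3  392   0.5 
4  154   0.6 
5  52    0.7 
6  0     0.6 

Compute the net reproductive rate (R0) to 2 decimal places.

lx = nx/n0 = nx/2000: 1, 0.652, 0.381, 0.196, 0.077, 0.026, 0
lx·mx by age: 0, 0.1956, 0.1524, 0.098, 0.0462, 0.0182, 0
R0 = Σ lx·mx = 0.5104 → 0.51

0.51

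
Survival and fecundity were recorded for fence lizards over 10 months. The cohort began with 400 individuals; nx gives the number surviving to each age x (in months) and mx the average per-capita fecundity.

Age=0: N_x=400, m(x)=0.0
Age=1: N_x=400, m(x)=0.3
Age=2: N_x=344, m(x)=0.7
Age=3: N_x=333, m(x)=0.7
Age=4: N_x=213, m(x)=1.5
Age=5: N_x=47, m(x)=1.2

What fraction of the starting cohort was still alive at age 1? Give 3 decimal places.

l_1 = n_1/n_0 = 400/400 = 1 → 1.000

1.000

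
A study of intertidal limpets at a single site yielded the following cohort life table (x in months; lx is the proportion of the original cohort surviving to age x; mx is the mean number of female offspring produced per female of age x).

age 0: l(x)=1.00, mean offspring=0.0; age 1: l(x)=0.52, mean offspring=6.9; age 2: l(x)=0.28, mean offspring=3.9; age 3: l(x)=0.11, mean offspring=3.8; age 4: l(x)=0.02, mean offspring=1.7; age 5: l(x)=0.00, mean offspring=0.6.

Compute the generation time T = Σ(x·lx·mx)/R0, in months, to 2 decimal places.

lx·mx: 0, 3.588, 1.092, 0.418, 0.034, 0 → R0 = 5.132
x·lx·mx: 0, 3.588, 2.184, 1.254, 0.136, 0 → Σ = 7.162
T = 7.162 / 5.132 = 1.395557… → 1.40

1.40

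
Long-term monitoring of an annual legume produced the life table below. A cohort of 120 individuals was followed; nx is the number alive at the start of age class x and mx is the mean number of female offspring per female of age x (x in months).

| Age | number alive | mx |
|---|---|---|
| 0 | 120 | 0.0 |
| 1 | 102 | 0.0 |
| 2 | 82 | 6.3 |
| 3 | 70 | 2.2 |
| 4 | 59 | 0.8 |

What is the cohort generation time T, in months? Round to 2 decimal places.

2.35

lx = nx/n0 = nx/120: 1, 0.85, 0.68333…, 0.58333…, 0.49167…
lx·mx: 0, 0, 4.305…, 1.283333…, 0.393333… → R0 = 5.981667…
x·lx·mx: 0, 0, 8.61…, 3.85…, 1.573333… → Σ = 14.033333…
T = 14.033333… / 5.981667… = 2.346057… → 2.35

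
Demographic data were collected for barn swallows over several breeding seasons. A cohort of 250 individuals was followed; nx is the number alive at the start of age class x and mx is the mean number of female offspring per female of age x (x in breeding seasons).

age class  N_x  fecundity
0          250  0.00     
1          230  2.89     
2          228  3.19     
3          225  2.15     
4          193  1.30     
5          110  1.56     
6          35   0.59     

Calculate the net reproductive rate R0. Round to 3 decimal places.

9.276

lx = nx/n0 = nx/250: 1, 0.92, 0.912, 0.9, 0.772, 0.44, 0.14
lx·mx by age: 0, 2.6588, 2.90928, 1.935, 1.0036, 0.6864, 0.0826
R0 = Σ lx·mx = 9.27568 → 9.276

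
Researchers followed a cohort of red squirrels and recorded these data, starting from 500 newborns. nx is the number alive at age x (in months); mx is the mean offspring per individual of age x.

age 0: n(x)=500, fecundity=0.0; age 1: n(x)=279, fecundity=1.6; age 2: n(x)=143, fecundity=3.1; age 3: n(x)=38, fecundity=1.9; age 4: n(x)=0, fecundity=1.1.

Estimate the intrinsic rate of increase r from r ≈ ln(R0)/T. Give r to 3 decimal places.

lx = nx/n0 = nx/500: 1, 0.558, 0.286, 0.076, 0
R0 = Σ lx·mx = 0 + 0.8928 + 0.8866 + 0.1444 + 0 = 1.9238
Σ x·lx·mx = 3.0992; T = 3.0992/1.9238 = 1.61098…
r ≈ ln(R0)/T = ln(1.9238)/1.61098… = 0.40615… → 0.406

0.406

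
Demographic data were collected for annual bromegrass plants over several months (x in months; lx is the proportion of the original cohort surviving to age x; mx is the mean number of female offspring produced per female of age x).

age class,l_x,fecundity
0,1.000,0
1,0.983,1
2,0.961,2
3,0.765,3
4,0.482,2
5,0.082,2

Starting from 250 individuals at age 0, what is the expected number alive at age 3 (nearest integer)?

191

Expected survivors = N0 · l_3 = 250 × 0.765 = 191.25 → 191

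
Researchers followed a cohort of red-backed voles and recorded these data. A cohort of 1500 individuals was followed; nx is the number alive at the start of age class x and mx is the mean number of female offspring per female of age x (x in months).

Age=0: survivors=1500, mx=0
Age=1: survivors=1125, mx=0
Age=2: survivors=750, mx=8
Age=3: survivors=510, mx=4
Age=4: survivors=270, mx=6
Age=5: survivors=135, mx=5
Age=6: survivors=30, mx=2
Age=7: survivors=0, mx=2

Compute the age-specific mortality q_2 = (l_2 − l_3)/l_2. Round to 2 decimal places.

lx = nx/n0 = nx/1500: 1, 0.75, 0.5, 0.34, 0.18, 0.09, 0.02, 0
q_2 = (l_2 − l_3) / l_2 = (0.5 − 0.34) / 0.5
     = 0.16 / 0.5 = 0.32 → 0.32

0.32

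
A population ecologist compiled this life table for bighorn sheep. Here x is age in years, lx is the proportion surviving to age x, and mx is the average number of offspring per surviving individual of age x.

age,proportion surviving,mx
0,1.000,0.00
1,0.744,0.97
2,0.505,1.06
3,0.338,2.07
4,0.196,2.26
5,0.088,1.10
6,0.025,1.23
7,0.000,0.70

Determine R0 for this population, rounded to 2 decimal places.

lx·mx by age: 0, 0.72168, 0.5353, 0.69966, 0.44296, 0.0968, 0.03075, 0
R0 = Σ lx·mx = 2.52715 → 2.53

2.53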